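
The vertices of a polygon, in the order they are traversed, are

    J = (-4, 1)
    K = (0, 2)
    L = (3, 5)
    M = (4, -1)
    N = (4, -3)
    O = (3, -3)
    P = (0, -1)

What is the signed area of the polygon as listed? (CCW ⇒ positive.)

-27.5

J→K: (-4)(2) − (0)(1) = -8
K→L: (0)(5) − (3)(2) = -6
L→M: (3)(-1) − (4)(5) = -23
M→N: (4)(-3) − (4)(-1) = -8
N→O: (4)(-3) − (3)(-3) = -3
O→P: (3)(-1) − (0)(-3) = -3
P→J: (0)(1) − (-4)(-1) = -4
Σ = -55
Signed area = Σ/2 = -27.5 (negative ⇒ clockwise traversal).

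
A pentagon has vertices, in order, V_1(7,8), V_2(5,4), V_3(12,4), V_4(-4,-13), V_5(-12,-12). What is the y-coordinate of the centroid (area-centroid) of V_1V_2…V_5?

Apply the shoelace formula. First the cross-terms c_i = x_i·y_{i+1} − x_{i+1}·y_i:
  -12, -28, -140, -108, -12  ⇒  2A = -300, A = -150.
Then Σ (y_i + y_{i+1})·c_i = 3640, so ȳ = 3640 / (6·(-150)) = -182/45.

-182/45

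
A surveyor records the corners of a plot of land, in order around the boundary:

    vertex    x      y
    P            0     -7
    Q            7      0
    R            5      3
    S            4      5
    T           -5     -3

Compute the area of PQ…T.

65.5

Cross-terms: 49, 21, 13, 13, 35  ⇒  Σ = 131
Area = |Σ|/2 = 65.5.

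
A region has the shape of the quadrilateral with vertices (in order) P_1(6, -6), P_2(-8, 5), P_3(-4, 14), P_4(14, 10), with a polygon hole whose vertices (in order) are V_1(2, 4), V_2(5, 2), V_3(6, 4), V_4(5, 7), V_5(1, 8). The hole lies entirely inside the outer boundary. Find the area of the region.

227.5

Outer boundary:
Apply Gauss's area formula: 2A = Σ (x_i·y_{i+1} − x_{i+1}·y_i), indices taken mod 4.
Σ = (-18) + (-92) + (-236) + (-144) = -490
Area = |Σ|/2 = 245.
Hole:
Σ = (-16) + (8) + (22) + (33) + (-12) = 35
Area = |Σ|/2 = 17.5.
Net area = 245 − 17.5 = 227.5.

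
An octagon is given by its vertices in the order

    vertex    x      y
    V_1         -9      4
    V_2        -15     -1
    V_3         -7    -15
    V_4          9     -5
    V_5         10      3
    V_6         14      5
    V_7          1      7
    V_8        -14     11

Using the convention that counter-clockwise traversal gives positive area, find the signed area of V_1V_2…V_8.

393.5

Σ = (69) + (218) + (170) + (77) + (8) + (93) + (109) + (43) = 787
Signed area = Σ/2 = 393.5 (positive ⇒ counter-clockwise traversal).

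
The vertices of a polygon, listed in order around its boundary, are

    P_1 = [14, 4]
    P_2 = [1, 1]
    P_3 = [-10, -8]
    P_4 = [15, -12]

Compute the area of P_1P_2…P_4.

240

P_1→P_2: (14)(1) − (1)(4) = 10
P_2→P_3: (1)(-8) − (-10)(1) = 2
P_3→P_4: (-10)(-12) − (15)(-8) = 240
P_4→P_1: (15)(4) − (14)(-12) = 228
Σ = 480
Area = |Σ|/2 = 240.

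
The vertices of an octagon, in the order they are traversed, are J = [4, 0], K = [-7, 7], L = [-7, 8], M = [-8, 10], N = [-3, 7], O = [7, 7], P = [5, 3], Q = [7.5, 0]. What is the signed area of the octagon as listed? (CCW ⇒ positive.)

Apply the shoelace formula: 2A = Σ (x_i·y_{i+1} − x_{i+1}·y_i), indices taken mod 8.
Cross-terms: 28, -7, -6, -26, -70, -14, -22.5, 0  ⇒  Σ = -117.5
Signed area = Σ/2 = -58.75 (negative ⇒ clockwise traversal).

-58.75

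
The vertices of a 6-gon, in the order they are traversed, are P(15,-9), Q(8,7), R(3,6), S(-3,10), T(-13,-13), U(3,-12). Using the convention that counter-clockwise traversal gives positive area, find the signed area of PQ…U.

Apply the shoelace (surveyor's) formula: 2A = Σ (x_i·y_{i+1} − x_{i+1}·y_i), indices taken mod 6.
Σ = (177) + (27) + (48) + (169) + (195) + (153) = 769
Signed area = Σ/2 = 384.5 (positive ⇒ counter-clockwise traversal).

384.5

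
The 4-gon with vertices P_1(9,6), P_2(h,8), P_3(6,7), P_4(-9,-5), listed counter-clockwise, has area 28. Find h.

Write out the shoelace sum; only the two edges meeting at P_2 involve h:
2·Area = [(9·8 − h·6) + (h·7 − 6·8)] + 24
       = 1·h + 48 = 56
⇒ h = 8.

8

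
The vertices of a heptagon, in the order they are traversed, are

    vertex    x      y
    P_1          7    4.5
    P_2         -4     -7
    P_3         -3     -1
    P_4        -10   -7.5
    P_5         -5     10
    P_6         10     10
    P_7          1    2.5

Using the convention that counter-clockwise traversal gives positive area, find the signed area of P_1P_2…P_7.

Apply the shoelace formula: 2A = Σ (x_i·y_{i+1} − x_{i+1}·y_i), indices taken mod 7.
Cross-terms: -31, -17, 12.5, -137.5, -150, 15, -13  ⇒  Σ = -321
Signed area = Σ/2 = -160.5 (negative ⇒ clockwise traversal).

-160.5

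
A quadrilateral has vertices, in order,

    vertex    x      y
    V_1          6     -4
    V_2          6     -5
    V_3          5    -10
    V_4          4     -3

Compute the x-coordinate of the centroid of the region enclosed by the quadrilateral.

106/21

Apply the shoelace (surveyor's) formula. First the cross-terms c_i = x_i·y_{i+1} − x_{i+1}·y_i:
  -6, -35, 25, 2  ⇒  2A = -14, A = -7.
Then Σ (x_i + x_{i+1})·c_i = -212, so x̄ = -212 / (6·(-7)) = 106/21.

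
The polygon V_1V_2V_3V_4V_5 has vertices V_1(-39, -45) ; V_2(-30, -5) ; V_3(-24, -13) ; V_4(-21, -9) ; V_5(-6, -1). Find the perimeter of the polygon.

|V_1V_2| = √((9)² + (40)²) = √1681 = 41
|V_2V_3| = √((6)² + (-8)²) = √100 = 10
|V_3V_4| = √((3)² + (4)²) = √25 = 5
|V_4V_5| = √((15)² + (8)²) = √289 = 17
|V_5V_1| = √((-33)² + (-44)²) = √3025 = 55
Perimeter = 41 + 10 + 5 + 17 + 55 = 128.

128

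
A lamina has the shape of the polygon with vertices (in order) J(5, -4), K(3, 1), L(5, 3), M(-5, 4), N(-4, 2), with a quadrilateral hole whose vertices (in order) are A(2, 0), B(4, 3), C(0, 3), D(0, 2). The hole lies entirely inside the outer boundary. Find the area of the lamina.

27

Outer boundary:
Apply the shoelace (surveyor's) formula: 2A = Σ (x_i·y_{i+1} − x_{i+1}·y_i), indices taken mod 5.
Σ = (17) + (4) + (35) + (6) + (6) = 68
Area = |Σ|/2 = 34.
Hole:
Apply the shoelace formula: 2A = Σ (x_i·y_{i+1} − x_{i+1}·y_i), indices taken mod 4.
Σ = (6) + (12) + (0) + (-4) = 14
Area = |Σ|/2 = 7.
Net area = 34 − 7 = 27.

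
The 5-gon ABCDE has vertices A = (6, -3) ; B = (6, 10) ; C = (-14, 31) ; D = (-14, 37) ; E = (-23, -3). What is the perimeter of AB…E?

118

|AB| = √((0)² + (13)²) = √169 = 13
|BC| = √((-20)² + (21)²) = √841 = 29
|CD| = √((0)² + (6)²) = √36 = 6
|DE| = √((-9)² + (-40)²) = √1681 = 41
|EA| = √((29)² + (0)²) = √841 = 29
Perimeter = 13 + 29 + 6 + 41 + 29 = 118.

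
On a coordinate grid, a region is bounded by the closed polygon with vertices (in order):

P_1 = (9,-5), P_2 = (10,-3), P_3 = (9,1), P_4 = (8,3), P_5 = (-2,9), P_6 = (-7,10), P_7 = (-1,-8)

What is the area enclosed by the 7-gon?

Apply the shoelace (surveyor's) formula: 2A = Σ (x_i·y_{i+1} − x_{i+1}·y_i), indices taken mod 7.
Cross-terms: 23, 37, 19, 78, 43, 66, 77  ⇒  Σ = 343
Area = |Σ|/2 = 171.5.

171.5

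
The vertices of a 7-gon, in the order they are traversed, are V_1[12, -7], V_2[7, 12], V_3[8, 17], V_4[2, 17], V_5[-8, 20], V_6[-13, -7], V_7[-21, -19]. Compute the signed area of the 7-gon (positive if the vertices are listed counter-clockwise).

Σ = (193) + (23) + (102) + (176) + (316) + (100) + (375) = 1285
Signed area = Σ/2 = 642.5 (positive ⇒ counter-clockwise traversal).

642.5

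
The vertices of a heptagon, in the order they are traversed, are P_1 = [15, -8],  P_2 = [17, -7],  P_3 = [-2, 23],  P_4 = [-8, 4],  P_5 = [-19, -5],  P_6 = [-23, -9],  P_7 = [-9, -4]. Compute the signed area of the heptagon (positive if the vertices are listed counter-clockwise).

449.5

Apply Gauss's area formula: 2A = Σ (x_i·y_{i+1} − x_{i+1}·y_i), indices taken mod 7.
Σ = (31) + (377) + (176) + (116) + (56) + (11) + (132) = 899
Signed area = Σ/2 = 449.5 (positive ⇒ counter-clockwise traversal).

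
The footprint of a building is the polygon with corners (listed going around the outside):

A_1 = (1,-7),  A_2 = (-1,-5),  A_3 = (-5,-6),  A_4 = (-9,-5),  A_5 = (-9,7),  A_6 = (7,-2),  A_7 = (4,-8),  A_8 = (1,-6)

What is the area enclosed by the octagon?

Σ = (-12) + (-19) + (-29) + (-108) + (-31) + (-48) + (-16) + (-1) = -264
Area = |Σ|/2 = 132.

132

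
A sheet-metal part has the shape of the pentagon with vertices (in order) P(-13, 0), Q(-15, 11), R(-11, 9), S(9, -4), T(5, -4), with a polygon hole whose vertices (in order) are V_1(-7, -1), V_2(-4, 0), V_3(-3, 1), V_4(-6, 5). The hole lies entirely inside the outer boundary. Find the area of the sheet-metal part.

119

Outer boundary:
Cross-terms: -143, -14, -37, -16, -52  ⇒  Σ = -262
Area = |Σ|/2 = 131.
Hole:
V_1→V_2: (-7)(0) − (-4)(-1) = -4
V_2→V_3: (-4)(1) − (-3)(0) = -4
V_3→V_4: (-3)(5) − (-6)(1) = -9
V_4→V_1: (-6)(-1) − (-7)(5) = 41
Σ = 24
Area = |Σ|/2 = 12.
Net area = 131 − 12 = 119.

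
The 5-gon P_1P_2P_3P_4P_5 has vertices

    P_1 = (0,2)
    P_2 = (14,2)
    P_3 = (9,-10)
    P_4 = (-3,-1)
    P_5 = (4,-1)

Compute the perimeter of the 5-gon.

|P_1P_2| = √((14)² + (0)²) = √196 = 14
|P_2P_3| = √((-5)² + (-12)²) = √169 = 13
|P_3P_4| = √((-12)² + (9)²) = √225 = 15
|P_4P_5| = √((7)² + (0)²) = √49 = 7
|P_5P_1| = √((-4)² + (3)²) = √25 = 5
Perimeter = 14 + 13 + 15 + 7 + 5 = 54.

54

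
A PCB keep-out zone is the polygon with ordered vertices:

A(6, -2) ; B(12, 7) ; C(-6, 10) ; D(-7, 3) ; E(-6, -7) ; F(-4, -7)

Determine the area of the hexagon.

205.5

Apply the shoelace (surveyor's) formula: 2A = Σ (x_i·y_{i+1} − x_{i+1}·y_i), indices taken mod 6.
A→B: (6)(7) − (12)(-2) = 66
B→C: (12)(10) − (-6)(7) = 162
C→D: (-6)(3) − (-7)(10) = 52
D→E: (-7)(-7) − (-6)(3) = 67
E→F: (-6)(-7) − (-4)(-7) = 14
F→A: (-4)(-2) − (6)(-7) = 50
Σ = 411
Area = |Σ|/2 = 205.5.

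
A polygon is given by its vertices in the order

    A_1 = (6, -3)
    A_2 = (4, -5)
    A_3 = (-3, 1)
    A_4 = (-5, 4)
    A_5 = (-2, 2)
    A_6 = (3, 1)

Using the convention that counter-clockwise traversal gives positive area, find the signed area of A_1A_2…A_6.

-30.5

A_1→A_2: (6)(-5) − (4)(-3) = -18
A_2→A_3: (4)(1) − (-3)(-5) = -11
A_3→A_4: (-3)(4) − (-5)(1) = -7
A_4→A_5: (-5)(2) − (-2)(4) = -2
A_5→A_6: (-2)(1) − (3)(2) = -8
A_6→A_1: (3)(-3) − (6)(1) = -15
Σ = -61
Signed area = Σ/2 = -30.5 (negative ⇒ clockwise traversal).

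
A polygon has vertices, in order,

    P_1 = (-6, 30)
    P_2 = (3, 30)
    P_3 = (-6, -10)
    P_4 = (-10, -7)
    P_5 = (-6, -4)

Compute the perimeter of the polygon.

|P_1P_2| = √((9)² + (0)²) = √81 = 9
|P_2P_3| = √((-9)² + (-40)²) = √1681 = 41
|P_3P_4| = √((-4)² + (3)²) = √25 = 5
|P_4P_5| = √((4)² + (3)²) = √25 = 5
|P_5P_1| = √((0)² + (34)²) = √1156 = 34
Perimeter = 9 + 41 + 5 + 5 + 34 = 94.

94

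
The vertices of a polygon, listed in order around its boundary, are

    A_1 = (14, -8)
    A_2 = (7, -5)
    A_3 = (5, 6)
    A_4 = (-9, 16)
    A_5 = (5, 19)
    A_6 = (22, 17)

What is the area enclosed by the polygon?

Σ = (-14) + (67) + (134) + (-251) + (-333) + (-414) = -811
Area = |Σ|/2 = 405.5.

405.5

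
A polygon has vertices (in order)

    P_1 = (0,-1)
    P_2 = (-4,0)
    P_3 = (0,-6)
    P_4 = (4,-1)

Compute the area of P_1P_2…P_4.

Cross-terms: -4, 24, 24, -4  ⇒  Σ = 40
Area = |Σ|/2 = 20.

20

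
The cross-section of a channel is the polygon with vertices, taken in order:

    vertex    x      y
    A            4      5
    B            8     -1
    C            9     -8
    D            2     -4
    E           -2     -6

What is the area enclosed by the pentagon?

Cross-terms: -44, -55, -20, -20, 14  ⇒  Σ = -125
Area = |Σ|/2 = 62.5.

62.5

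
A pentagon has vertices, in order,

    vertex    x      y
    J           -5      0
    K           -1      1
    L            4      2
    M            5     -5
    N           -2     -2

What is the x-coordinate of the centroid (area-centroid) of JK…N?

248/213

Apply Gauss's area formula. First the cross-terms c_i = x_i·y_{i+1} − x_{i+1}·y_i:
  -5, -6, -30, -20, -10  ⇒  2A = -71, A = -35.5.
Then Σ (x_i + x_{i+1})·c_i = -248, so x̄ = -248 / (6·(-35.5)) = 248/213.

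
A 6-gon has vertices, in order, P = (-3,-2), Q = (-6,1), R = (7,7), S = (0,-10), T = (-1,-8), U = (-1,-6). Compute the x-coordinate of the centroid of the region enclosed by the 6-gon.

Apply the shoelace formula. First the cross-terms c_i = x_i·y_{i+1} − x_{i+1}·y_i:
  -15, -49, -70, -10, -2, -16  ⇒  2A = -162, A = -81.
Then Σ (x_i + x_{i+1})·c_i = -326, so x̄ = -326 / (6·(-81)) = 163/243.

163/243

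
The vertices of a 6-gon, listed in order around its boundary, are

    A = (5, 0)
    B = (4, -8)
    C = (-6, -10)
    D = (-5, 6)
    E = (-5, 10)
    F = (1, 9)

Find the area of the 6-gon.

Apply the shoelace formula: 2A = Σ (x_i·y_{i+1} − x_{i+1}·y_i), indices taken mod 6.
Σ = (-40) + (-88) + (-86) + (-20) + (-55) + (-45) = -334
Area = |Σ|/2 = 167.

167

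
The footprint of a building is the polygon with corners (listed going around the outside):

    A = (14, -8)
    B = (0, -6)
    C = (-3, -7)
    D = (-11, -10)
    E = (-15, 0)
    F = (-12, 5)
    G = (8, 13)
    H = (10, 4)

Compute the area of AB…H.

Apply the shoelace (surveyor's) formula: 2A = Σ (x_i·y_{i+1} − x_{i+1}·y_i), indices taken mod 8.
Cross-terms: -84, -18, -47, -150, -75, -196, -98, -136  ⇒  Σ = -804
Area = |Σ|/2 = 402.

402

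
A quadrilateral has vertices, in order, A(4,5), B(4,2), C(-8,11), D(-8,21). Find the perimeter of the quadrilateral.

48

|AB| = √((0)² + (-3)²) = √9 = 3
|BC| = √((-12)² + (9)²) = √225 = 15
|CD| = √((0)² + (10)²) = √100 = 10
|DA| = √((12)² + (-16)²) = √400 = 20
Perimeter = 3 + 15 + 10 + 20 = 48.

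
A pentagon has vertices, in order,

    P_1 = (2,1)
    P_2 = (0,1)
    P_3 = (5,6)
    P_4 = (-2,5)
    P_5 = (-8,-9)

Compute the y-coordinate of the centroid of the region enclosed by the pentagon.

32/153

Apply the surveyor's formula. First the cross-terms c_i = x_i·y_{i+1} − x_{i+1}·y_i:
  2, -5, 37, 58, 10  ⇒  2A = 102, A = 51.
Then Σ (y_i + y_{i+1})·c_i = 64, so ȳ = 64 / (6·51) = 32/153.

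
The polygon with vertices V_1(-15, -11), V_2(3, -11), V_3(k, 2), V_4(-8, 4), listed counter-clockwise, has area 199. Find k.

2

Write out the shoelace sum; only the two edges meeting at V_3 involve k:
2·Area = [(3·2 − k·(-11)) + (k·4 − (-8)·2)] + 346
       = 15·k + 368 = 398
⇒ k = 2.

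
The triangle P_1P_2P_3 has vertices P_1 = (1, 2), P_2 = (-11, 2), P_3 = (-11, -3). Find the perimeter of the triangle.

30

|P_1P_2| = √((-12)² + (0)²) = √144 = 12
|P_2P_3| = √((0)² + (-5)²) = √25 = 5
|P_3P_1| = √((12)² + (5)²) = √169 = 13
Perimeter = 12 + 5 + 13 = 30.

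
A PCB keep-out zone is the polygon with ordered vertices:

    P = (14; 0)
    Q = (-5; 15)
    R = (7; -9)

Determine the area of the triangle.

138

Cross-terms: 210, -60, 126  ⇒  Σ = 276
Area = |Σ|/2 = 138.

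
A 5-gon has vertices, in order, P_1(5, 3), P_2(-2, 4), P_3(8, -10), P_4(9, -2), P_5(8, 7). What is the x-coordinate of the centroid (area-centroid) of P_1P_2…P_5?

Apply the shoelace (surveyor's) formula. First the cross-terms c_i = x_i·y_{i+1} − x_{i+1}·y_i:
  26, -12, 74, 79, -11  ⇒  2A = 156, A = 78.
Then Σ (x_i + x_{i+1})·c_i = 2464, so x̄ = 2464 / (6·78) = 616/117.

616/117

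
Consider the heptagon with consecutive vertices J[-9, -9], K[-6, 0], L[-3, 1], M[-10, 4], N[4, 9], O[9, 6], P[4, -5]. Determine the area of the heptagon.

Apply Gauss's area formula: 2A = Σ (x_i·y_{i+1} − x_{i+1}·y_i), indices taken mod 7.
Σ = (-54) + (-6) + (-2) + (-106) + (-57) + (-69) + (-81) = -375
Area = |Σ|/2 = 187.5.

187.5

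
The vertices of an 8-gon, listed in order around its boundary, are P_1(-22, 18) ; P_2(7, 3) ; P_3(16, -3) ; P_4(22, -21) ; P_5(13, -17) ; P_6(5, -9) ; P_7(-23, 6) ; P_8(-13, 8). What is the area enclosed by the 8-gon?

502.5

Apply the surveyor's formula: 2A = Σ (x_i·y_{i+1} − x_{i+1}·y_i), indices taken mod 8.
Σ = (-192) + (-69) + (-270) + (-101) + (-32) + (-177) + (-106) + (-58) = -1005
Area = |Σ|/2 = 502.5.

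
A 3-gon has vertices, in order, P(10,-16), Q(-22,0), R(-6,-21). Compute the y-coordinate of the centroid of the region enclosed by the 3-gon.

Apply Gauss's area formula. First the cross-terms c_i = x_i·y_{i+1} − x_{i+1}·y_i:
  -352, 462, 306  ⇒  2A = 416, A = 208.
Then Σ (y_i + y_{i+1})·c_i = -15392, so ȳ = -15392 / (6·208) = -37/3.

-37/3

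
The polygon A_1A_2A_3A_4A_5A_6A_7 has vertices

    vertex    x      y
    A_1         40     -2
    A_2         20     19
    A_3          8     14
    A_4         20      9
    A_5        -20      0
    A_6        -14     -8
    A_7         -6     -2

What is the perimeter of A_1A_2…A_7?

|A_1A_2| = √((-20)² + (21)²) = √841 = 29
|A_2A_3| = √((-12)² + (-5)²) = √169 = 13
|A_3A_4| = √((12)² + (-5)²) = √169 = 13
|A_4A_5| = √((-40)² + (-9)²) = √1681 = 41
|A_5A_6| = √((6)² + (-8)²) = √100 = 10
|A_6A_7| = √((8)² + (6)²) = √100 = 10
|A_7A_1| = √((46)² + (0)²) = √2116 = 46
Perimeter = 29 + 13 + 13 + 41 + 10 + 10 + 46 = 162.

162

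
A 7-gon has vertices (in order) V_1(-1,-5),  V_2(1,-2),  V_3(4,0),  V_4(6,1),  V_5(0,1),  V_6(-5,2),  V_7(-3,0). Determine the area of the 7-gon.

Cross-terms: 7, 8, 4, 6, 5, 6, 15  ⇒  Σ = 51
Area = |Σ|/2 = 25.5.

25.5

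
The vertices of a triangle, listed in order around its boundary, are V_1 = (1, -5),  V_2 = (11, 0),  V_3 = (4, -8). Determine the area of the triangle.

Cross-terms: 55, -88, -12  ⇒  Σ = -45
Area = |Σ|/2 = 22.5.

22.5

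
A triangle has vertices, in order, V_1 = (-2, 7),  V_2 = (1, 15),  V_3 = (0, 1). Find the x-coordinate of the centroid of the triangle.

-1/3

Apply the shoelace (surveyor's) formula. First the cross-terms c_i = x_i·y_{i+1} − x_{i+1}·y_i:
  -37, 1, 2  ⇒  2A = -34, A = -17.
Then Σ (x_i + x_{i+1})·c_i = 34, so x̄ = 34 / (6·(-17)) = -1/3.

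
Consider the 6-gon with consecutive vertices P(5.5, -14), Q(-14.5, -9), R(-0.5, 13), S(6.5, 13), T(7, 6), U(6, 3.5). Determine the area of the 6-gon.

Apply the shoelace (surveyor's) formula: 2A = Σ (x_i·y_{i+1} − x_{i+1}·y_i), indices taken mod 6.
Cross-terms: -252.5, -193, -91, -52, -11.5, -103.25  ⇒  Σ = -703.25
Area = |Σ|/2 = 351.625.

351.625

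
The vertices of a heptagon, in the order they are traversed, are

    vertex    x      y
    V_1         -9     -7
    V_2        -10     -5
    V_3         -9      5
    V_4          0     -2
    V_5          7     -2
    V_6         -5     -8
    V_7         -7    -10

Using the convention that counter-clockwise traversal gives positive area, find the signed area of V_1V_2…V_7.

-100.5

Apply Gauss's area formula: 2A = Σ (x_i·y_{i+1} − x_{i+1}·y_i), indices taken mod 7.
Cross-terms: -25, -95, 18, 14, -66, -6, -41  ⇒  Σ = -201
Signed area = Σ/2 = -100.5 (negative ⇒ clockwise traversal).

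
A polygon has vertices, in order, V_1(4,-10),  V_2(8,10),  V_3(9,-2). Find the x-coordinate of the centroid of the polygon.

Apply the shoelace (surveyor's) formula. First the cross-terms c_i = x_i·y_{i+1} − x_{i+1}·y_i:
  120, -106, -82  ⇒  2A = -68, A = -34.
Then Σ (x_i + x_{i+1})·c_i = -1428, so x̄ = -1428 / (6·(-34)) = 7.

7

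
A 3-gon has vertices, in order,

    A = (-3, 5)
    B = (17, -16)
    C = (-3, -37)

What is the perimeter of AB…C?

100

|AB| = √((20)² + (-21)²) = √841 = 29
|BC| = √((-20)² + (-21)²) = √841 = 29
|CA| = √((0)² + (42)²) = √1764 = 42
Perimeter = 29 + 29 + 42 = 100.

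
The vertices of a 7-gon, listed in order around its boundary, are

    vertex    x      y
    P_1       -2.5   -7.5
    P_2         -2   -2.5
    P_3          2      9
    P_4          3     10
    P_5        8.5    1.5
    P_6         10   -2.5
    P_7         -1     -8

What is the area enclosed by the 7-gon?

120.25

Σ = (-8.75) + (-13) + (-7) + (-80.5) + (-36.25) + (-82.5) + (-12.5) = -240.5
Area = |Σ|/2 = 120.25.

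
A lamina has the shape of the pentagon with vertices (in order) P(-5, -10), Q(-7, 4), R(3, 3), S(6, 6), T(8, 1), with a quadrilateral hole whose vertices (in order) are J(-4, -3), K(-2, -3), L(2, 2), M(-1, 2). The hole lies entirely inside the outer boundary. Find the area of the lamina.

107.5

Outer boundary:
Apply the shoelace (surveyor's) formula: 2A = Σ (x_i·y_{i+1} − x_{i+1}·y_i), indices taken mod 5.
P→Q: (-5)(4) − (-7)(-10) = -90
Q→R: (-7)(3) − (3)(4) = -33
R→S: (3)(6) − (6)(3) = 0
S→T: (6)(1) − (8)(6) = -42
T→P: (8)(-10) − (-5)(1) = -75
Σ = -240
Area = |Σ|/2 = 120.
Hole:
Apply the surveyor's formula: 2A = Σ (x_i·y_{i+1} − x_{i+1}·y_i), indices taken mod 4.
Cross-terms: 6, 2, 6, 11  ⇒  Σ = 25
Area = |Σ|/2 = 12.5.
Net area = 120 − 12.5 = 107.5.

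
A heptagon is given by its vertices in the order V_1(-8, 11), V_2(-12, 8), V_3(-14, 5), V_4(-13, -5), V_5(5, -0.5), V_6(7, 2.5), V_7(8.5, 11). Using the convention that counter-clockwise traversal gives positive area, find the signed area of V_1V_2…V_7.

269.875

Apply Gauss's area formula: 2A = Σ (x_i·y_{i+1} − x_{i+1}·y_i), indices taken mod 7.
Σ = (68) + (52) + (135) + (31.5) + (16) + (55.75) + (181.5) = 539.75
Signed area = Σ/2 = 269.875 (positive ⇒ counter-clockwise traversal).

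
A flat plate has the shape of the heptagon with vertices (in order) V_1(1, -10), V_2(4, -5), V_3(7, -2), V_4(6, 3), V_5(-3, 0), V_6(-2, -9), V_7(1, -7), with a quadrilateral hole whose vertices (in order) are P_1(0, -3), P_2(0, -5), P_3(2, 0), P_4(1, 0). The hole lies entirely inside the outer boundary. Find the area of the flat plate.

72

Outer boundary:
Apply the surveyor's formula: 2A = Σ (x_i·y_{i+1} − x_{i+1}·y_i), indices taken mod 7.
Cross-terms: 35, 27, 33, 9, 27, 23, -3  ⇒  Σ = 151
Area = |Σ|/2 = 75.5.
Hole:
Apply the shoelace formula: 2A = Σ (x_i·y_{i+1} − x_{i+1}·y_i), indices taken mod 4.
P_1→P_2: (0)(-5) − (0)(-3) = 0
P_2→P_3: (0)(0) − (2)(-5) = 10
P_3→P_4: (2)(0) − (1)(0) = 0
P_4→P_1: (1)(-3) − (0)(0) = -3
Σ = 7
Area = |Σ|/2 = 3.5.
Net area = 75.5 − 3.5 = 72.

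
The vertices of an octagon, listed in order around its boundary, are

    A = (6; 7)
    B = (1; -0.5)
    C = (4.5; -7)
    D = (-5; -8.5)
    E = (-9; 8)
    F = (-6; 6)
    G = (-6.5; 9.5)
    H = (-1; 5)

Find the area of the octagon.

A→B: (6)(-0.5) − (1)(7) = -10
B→C: (1)(-7) − (4.5)(-0.5) = -4.75
C→D: (4.5)(-8.5) − (-5)(-7) = -73.25
D→E: (-5)(8) − (-9)(-8.5) = -116.5
E→F: (-9)(6) − (-6)(8) = -6
F→G: (-6)(9.5) − (-6.5)(6) = -18
G→H: (-6.5)(5) − (-1)(9.5) = -23
H→A: (-1)(7) − (6)(5) = -37
Σ = -288.5
Area = |Σ|/2 = 144.25.

144.25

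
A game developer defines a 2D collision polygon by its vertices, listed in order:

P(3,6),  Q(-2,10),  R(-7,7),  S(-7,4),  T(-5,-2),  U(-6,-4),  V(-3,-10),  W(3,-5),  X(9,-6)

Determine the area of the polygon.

176.5

Apply Gauss's area formula: 2A = Σ (x_i·y_{i+1} − x_{i+1}·y_i), indices taken mod 9.
Cross-terms: 42, 56, 21, 34, 8, 48, 45, 27, 72  ⇒  Σ = 353
Area = |Σ|/2 = 176.5.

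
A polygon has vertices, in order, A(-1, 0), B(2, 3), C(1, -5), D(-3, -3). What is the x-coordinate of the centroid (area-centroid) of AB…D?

-2/37

Apply Gauss's area formula. First the cross-terms c_i = x_i·y_{i+1} − x_{i+1}·y_i:
  -3, -13, -18, -3  ⇒  2A = -37, A = -18.5.
Then Σ (x_i + x_{i+1})·c_i = 6, so x̄ = 6 / (6·(-18.5)) = -2/37.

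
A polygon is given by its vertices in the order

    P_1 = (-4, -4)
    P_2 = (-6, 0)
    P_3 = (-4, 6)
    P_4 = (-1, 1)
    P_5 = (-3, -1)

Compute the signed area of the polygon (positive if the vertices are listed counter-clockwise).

Apply Gauss's area formula: 2A = Σ (x_i·y_{i+1} − x_{i+1}·y_i), indices taken mod 5.
P_1→P_2: (-4)(0) − (-6)(-4) = -24
P_2→P_3: (-6)(6) − (-4)(0) = -36
P_3→P_4: (-4)(1) − (-1)(6) = 2
P_4→P_5: (-1)(-1) − (-3)(1) = 4
P_5→P_1: (-3)(-4) − (-4)(-1) = 8
Σ = -46
Signed area = Σ/2 = -23 (negative ⇒ clockwise traversal).

-23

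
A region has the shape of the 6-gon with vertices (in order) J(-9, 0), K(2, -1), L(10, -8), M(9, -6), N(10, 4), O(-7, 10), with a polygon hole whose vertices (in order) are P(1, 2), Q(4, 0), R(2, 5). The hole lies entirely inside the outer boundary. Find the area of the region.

159

Outer boundary:
Σ = (9) + (-6) + (12) + (96) + (128) + (90) = 329
Area = |Σ|/2 = 164.5.
Hole:
Σ = (-8) + (20) + (-1) = 11
Area = |Σ|/2 = 5.5.
Net area = 164.5 − 5.5 = 159.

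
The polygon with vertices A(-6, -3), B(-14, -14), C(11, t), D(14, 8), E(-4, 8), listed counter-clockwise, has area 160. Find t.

Write out the shoelace sum; only the two edges meeting at C involve t:
2·Area = [((-14)·t − 11·(-14)) + (11·8 − 14·t)] + 246
       = -28·t + 488 = 320
⇒ t = 6.

6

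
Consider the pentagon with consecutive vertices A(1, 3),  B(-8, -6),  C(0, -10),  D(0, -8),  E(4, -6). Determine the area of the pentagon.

Σ = (18) + (80) + (0) + (32) + (18) = 148
Area = |Σ|/2 = 74.

74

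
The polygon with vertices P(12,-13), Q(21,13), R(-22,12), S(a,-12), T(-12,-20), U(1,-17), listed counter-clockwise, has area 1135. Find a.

Write out the shoelace sum; only the two edges meeting at S involve a:
2·Area = [((-22)·(-12) − a·12) + (a·(-20) − (-12)·(-12))] + 1382
       = -32·a + 1502 = 2270
⇒ a = -24.

-24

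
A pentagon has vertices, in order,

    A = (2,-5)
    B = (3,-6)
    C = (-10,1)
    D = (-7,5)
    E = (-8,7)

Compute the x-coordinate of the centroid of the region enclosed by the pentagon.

Apply the surveyor's formula. First the cross-terms c_i = x_i·y_{i+1} − x_{i+1}·y_i:
  3, -57, -43, -9, 26  ⇒  2A = -80, A = -40.
Then Σ (x_i + x_{i+1})·c_i = 1124, so x̄ = 1124 / (6·(-40)) = -281/60.

-281/60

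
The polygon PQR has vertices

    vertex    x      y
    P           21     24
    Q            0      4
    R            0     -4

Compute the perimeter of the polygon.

72

|PQ| = √((-21)² + (-20)²) = √841 = 29
|QR| = √((0)² + (-8)²) = √64 = 8
|RP| = √((21)² + (28)²) = √1225 = 35
Perimeter = 29 + 8 + 35 = 72.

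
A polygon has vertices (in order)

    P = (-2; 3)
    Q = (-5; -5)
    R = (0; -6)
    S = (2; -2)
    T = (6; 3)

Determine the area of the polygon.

54.5

Apply the surveyor's formula: 2A = Σ (x_i·y_{i+1} − x_{i+1}·y_i), indices taken mod 5.
Σ = (25) + (30) + (12) + (18) + (24) = 109
Area = |Σ|/2 = 54.5.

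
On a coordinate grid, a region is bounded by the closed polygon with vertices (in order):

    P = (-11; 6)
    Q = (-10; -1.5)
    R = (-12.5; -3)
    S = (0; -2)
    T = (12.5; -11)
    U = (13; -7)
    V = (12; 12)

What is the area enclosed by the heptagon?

318.625

Apply the shoelace (surveyor's) formula: 2A = Σ (x_i·y_{i+1} − x_{i+1}·y_i), indices taken mod 7.
Σ = (76.5) + (11.25) + (25) + (25) + (55.5) + (240) + (204) = 637.25
Area = |Σ|/2 = 318.625.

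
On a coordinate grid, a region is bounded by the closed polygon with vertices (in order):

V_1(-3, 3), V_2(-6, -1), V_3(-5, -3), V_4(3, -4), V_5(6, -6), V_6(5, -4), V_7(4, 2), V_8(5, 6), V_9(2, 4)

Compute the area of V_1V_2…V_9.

Apply the shoelace (surveyor's) formula: 2A = Σ (x_i·y_{i+1} − x_{i+1}·y_i), indices taken mod 9.
V_1→V_2: (-3)(-1) − (-6)(3) = 21
V_2→V_3: (-6)(-3) − (-5)(-1) = 13
V_3→V_4: (-5)(-4) − (3)(-3) = 29
V_4→V_5: (3)(-6) − (6)(-4) = 6
V_5→V_6: (6)(-4) − (5)(-6) = 6
V_6→V_7: (5)(2) − (4)(-4) = 26
V_7→V_8: (4)(6) − (5)(2) = 14
V_8→V_9: (5)(4) − (2)(6) = 8
V_9→V_1: (2)(3) − (-3)(4) = 18
Σ = 141
Area = |Σ|/2 = 70.5.

70.5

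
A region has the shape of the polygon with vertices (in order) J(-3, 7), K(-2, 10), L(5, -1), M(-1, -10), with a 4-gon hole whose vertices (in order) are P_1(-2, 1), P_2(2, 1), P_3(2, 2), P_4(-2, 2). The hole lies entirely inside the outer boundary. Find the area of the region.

Outer boundary:
Apply the shoelace formula: 2A = Σ (x_i·y_{i+1} − x_{i+1}·y_i), indices taken mod 4.
Σ = (-16) + (-48) + (-51) + (-37) = -152
Area = |Σ|/2 = 76.
Hole:
Apply the surveyor's formula: 2A = Σ (x_i·y_{i+1} − x_{i+1}·y_i), indices taken mod 4.
Cross-terms: -4, 2, 8, 2  ⇒  Σ = 8
Area = |Σ|/2 = 4.
Net area = 76 − 4 = 72.

72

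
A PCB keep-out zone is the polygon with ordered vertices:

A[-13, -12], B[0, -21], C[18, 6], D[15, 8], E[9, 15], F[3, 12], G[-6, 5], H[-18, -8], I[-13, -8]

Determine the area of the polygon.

619

A→B: (-13)(-21) − (0)(-12) = 273
B→C: (0)(6) − (18)(-21) = 378
C→D: (18)(8) − (15)(6) = 54
D→E: (15)(15) − (9)(8) = 153
E→F: (9)(12) − (3)(15) = 63
F→G: (3)(5) − (-6)(12) = 87
G→H: (-6)(-8) − (-18)(5) = 138
H→I: (-18)(-8) − (-13)(-8) = 40
I→A: (-13)(-12) − (-13)(-8) = 52
Σ = 1238
Area = |Σ|/2 = 619.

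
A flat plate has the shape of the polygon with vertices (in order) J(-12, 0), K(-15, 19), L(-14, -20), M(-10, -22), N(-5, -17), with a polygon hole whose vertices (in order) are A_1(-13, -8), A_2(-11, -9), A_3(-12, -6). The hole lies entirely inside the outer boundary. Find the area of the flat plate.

Outer boundary:
Cross-terms: -228, 566, 108, 60, -204  ⇒  Σ = 302
Area = |Σ|/2 = 151.
Hole:
Σ = (29) + (-42) + (18) = 5
Area = |Σ|/2 = 2.5.
Net area = 151 − 2.5 = 148.5.

148.5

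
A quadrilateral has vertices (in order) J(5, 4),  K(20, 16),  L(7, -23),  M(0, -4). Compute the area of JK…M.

290

Cross-terms: 0, -572, -28, 20  ⇒  Σ = -580
Area = |Σ|/2 = 290.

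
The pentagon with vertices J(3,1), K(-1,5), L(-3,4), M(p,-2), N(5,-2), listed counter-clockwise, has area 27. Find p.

Write out the shoelace sum; only the two edges meeting at M involve p:
2·Area = [((-3)·(-2) − p·4) + (p·(-2) − 5·(-2))] + 38
       = -6·p + 54 = 54
⇒ p = 0.

0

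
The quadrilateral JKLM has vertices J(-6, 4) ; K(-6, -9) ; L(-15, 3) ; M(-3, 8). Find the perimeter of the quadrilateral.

46

|JK| = √((0)² + (-13)²) = √169 = 13
|KL| = √((-9)² + (12)²) = √225 = 15
|LM| = √((12)² + (5)²) = √169 = 13
|MJ| = √((-3)² + (-4)²) = √25 = 5
Perimeter = 13 + 15 + 13 + 5 = 46.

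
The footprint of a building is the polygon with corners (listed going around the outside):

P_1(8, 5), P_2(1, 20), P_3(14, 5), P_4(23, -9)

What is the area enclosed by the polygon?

Apply Gauss's area formula: 2A = Σ (x_i·y_{i+1} − x_{i+1}·y_i), indices taken mod 4.
P_1→P_2: (8)(20) − (1)(5) = 155
P_2→P_3: (1)(5) − (14)(20) = -275
P_3→P_4: (14)(-9) − (23)(5) = -241
P_4→P_1: (23)(5) − (8)(-9) = 187
Σ = -174
Area = |Σ|/2 = 87.

87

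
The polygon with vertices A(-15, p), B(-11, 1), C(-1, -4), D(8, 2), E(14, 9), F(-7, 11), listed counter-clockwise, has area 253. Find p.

5

The doubled signed area Σ (x_i y_{i+1} − x_{i+1} y_i) is linear in p.
With p=0 it equals 486; the coefficient of p is 4 (from the two edges through A).
So 4·p + 486 = 2·253 = 506 ⇒ p = 5.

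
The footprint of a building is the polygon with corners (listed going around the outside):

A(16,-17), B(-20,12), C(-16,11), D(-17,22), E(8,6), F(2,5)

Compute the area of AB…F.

352.5

Apply the shoelace formula: 2A = Σ (x_i·y_{i+1} − x_{i+1}·y_i), indices taken mod 6.
Cross-terms: -148, -28, -165, -278, 28, -114  ⇒  Σ = -705
Area = |Σ|/2 = 352.5.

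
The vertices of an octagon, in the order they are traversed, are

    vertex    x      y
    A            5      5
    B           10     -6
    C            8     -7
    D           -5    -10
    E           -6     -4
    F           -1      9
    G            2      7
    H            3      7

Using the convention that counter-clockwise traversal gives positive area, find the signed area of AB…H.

-183.5

Apply Gauss's area formula: 2A = Σ (x_i·y_{i+1} − x_{i+1}·y_i), indices taken mod 8.
Σ = (-80) + (-22) + (-115) + (-40) + (-58) + (-25) + (-7) + (-20) = -367
Signed area = Σ/2 = -183.5 (negative ⇒ clockwise traversal).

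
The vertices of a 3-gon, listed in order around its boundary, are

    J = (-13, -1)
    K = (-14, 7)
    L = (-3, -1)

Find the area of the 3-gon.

40

Apply the shoelace (surveyor's) formula: 2A = Σ (x_i·y_{i+1} − x_{i+1}·y_i), indices taken mod 3.
Σ = (-105) + (35) + (-10) = -80
Area = |Σ|/2 = 40.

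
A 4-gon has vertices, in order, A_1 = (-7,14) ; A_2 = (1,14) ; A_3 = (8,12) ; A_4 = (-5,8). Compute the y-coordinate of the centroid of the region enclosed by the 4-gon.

Apply the shoelace (surveyor's) formula. First the cross-terms c_i = x_i·y_{i+1} − x_{i+1}·y_i:
  -112, -100, 124, -14  ⇒  2A = -102, A = -51.
Then Σ (y_i + y_{i+1})·c_i = -3564, so ȳ = -3564 / (6·(-51)) = 198/17.

198/17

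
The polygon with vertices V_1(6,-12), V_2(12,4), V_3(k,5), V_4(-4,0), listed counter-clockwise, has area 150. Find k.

-1

Write out the shoelace sum; only the two edges meeting at V_3 involve k:
2·Area = [(12·5 − k·4) + (k·0 − (-4)·5)] + 216
       = -4·k + 296 = 300
⇒ k = -1.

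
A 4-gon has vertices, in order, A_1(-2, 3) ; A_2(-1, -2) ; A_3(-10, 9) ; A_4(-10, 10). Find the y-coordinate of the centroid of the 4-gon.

Apply the shoelace formula. First the cross-terms c_i = x_i·y_{i+1} − x_{i+1}·y_i:
  7, -29, -10, -10  ⇒  2A = -42, A = -21.
Then Σ (y_i + y_{i+1})·c_i = -516, so ȳ = -516 / (6·(-21)) = 86/21.

86/21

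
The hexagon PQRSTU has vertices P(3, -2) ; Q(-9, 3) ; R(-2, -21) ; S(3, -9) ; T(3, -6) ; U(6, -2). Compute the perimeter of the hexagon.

62

|PQ| = √((-12)² + (5)²) = √169 = 13
|QR| = √((7)² + (-24)²) = √625 = 25
|RS| = √((5)² + (12)²) = √169 = 13
|ST| = √((0)² + (3)²) = √9 = 3
|TU| = √((3)² + (4)²) = √25 = 5
|UP| = √((-3)² + (0)²) = √9 = 3
Perimeter = 13 + 25 + 13 + 3 + 5 + 3 = 62.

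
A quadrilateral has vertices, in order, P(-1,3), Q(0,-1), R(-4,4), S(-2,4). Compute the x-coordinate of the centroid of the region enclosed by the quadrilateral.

Apply Gauss's area formula. First the cross-terms c_i = x_i·y_{i+1} − x_{i+1}·y_i:
  1, -4, -8, -2  ⇒  2A = -13, A = -6.5.
Then Σ (x_i + x_{i+1})·c_i = 69, so x̄ = 69 / (6·(-6.5)) = -23/13.

-23/13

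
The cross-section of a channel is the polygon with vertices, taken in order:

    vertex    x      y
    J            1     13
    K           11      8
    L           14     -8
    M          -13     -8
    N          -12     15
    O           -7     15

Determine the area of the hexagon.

511.5

Cross-terms: -135, -200, -216, -291, -75, -106  ⇒  Σ = -1023
Area = |Σ|/2 = 511.5.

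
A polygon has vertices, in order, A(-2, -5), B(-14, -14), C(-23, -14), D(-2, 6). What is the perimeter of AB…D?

|AB| = √((-12)² + (-9)²) = √225 = 15
|BC| = √((-9)² + (0)²) = √81 = 9
|CD| = √((21)² + (20)²) = √841 = 29
|DA| = √((0)² + (-11)²) = √121 = 11
Perimeter = 15 + 9 + 29 + 11 = 64.

64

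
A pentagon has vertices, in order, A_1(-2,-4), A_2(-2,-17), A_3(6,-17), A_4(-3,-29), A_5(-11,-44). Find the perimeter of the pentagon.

|A_1A_2| = √((0)² + (-13)²) = √169 = 13
|A_2A_3| = √((8)² + (0)²) = √64 = 8
|A_3A_4| = √((-9)² + (-12)²) = √225 = 15
|A_4A_5| = √((-8)² + (-15)²) = √289 = 17
|A_5A_1| = √((9)² + (40)²) = √1681 = 41
Perimeter = 13 + 8 + 15 + 17 + 41 = 94.

94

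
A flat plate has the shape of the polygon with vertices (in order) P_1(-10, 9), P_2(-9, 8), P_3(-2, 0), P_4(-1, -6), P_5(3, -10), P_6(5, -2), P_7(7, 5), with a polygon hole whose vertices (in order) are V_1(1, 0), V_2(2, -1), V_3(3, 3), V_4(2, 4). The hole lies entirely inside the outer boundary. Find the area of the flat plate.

Outer boundary:
Apply the shoelace formula: 2A = Σ (x_i·y_{i+1} − x_{i+1}·y_i), indices taken mod 7.
Cross-terms: 1, 16, 12, 28, 44, 39, 113  ⇒  Σ = 253
Area = |Σ|/2 = 126.5.
Hole:
Σ = (-1) + (9) + (6) + (-4) = 10
Area = |Σ|/2 = 5.
Net area = 126.5 − 5 = 121.5.

121.5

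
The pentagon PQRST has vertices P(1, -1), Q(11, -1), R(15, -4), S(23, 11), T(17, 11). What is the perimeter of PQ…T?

58

|PQ| = √((10)² + (0)²) = √100 = 10
|QR| = √((4)² + (-3)²) = √25 = 5
|RS| = √((8)² + (15)²) = √289 = 17
|ST| = √((-6)² + (0)²) = √36 = 6
|TP| = √((-16)² + (-12)²) = √400 = 20
Perimeter = 10 + 5 + 17 + 6 + 20 = 58.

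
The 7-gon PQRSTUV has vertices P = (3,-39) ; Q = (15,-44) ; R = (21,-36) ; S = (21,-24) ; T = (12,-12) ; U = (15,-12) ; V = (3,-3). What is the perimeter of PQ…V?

104

|PQ| = √((12)² + (-5)²) = √169 = 13
|QR| = √((6)² + (8)²) = √100 = 10
|RS| = √((0)² + (12)²) = √144 = 12
|ST| = √((-9)² + (12)²) = √225 = 15
|TU| = √((3)² + (0)²) = √9 = 3
|UV| = √((-12)² + (9)²) = √225 = 15
|VP| = √((0)² + (-36)²) = √1296 = 36
Perimeter = 13 + 10 + 12 + 15 + 3 + 15 + 36 = 104.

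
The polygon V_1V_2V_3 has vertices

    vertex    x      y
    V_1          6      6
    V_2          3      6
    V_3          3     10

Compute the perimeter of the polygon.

|V_1V_2| = √((-3)² + (0)²) = √9 = 3
|V_2V_3| = √((0)² + (4)²) = √16 = 4
|V_3V_1| = √((3)² + (-4)²) = √25 = 5
Perimeter = 3 + 4 + 5 = 12.

12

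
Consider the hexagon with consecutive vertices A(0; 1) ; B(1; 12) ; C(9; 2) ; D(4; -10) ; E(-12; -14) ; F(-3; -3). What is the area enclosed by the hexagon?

A→B: (0)(12) − (1)(1) = -1
B→C: (1)(2) − (9)(12) = -106
C→D: (9)(-10) − (4)(2) = -98
D→E: (4)(-14) − (-12)(-10) = -176
E→F: (-12)(-3) − (-3)(-14) = -6
F→A: (-3)(1) − (0)(-3) = -3
Σ = -390
Area = |Σ|/2 = 195.

195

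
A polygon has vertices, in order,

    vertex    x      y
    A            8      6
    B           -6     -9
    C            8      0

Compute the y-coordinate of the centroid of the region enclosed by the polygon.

Apply Gauss's area formula. First the cross-terms c_i = x_i·y_{i+1} − x_{i+1}·y_i:
  -36, 72, 48  ⇒  2A = 84, A = 42.
Then Σ (y_i + y_{i+1})·c_i = -252, so ȳ = -252 / (6·42) = -1.

-1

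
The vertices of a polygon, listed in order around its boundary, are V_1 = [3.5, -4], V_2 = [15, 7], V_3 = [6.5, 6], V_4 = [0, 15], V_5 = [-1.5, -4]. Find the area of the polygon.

134.5

Cross-terms: 84.5, 44.5, 97.5, 22.5, 20  ⇒  Σ = 269
Area = |Σ|/2 = 134.5.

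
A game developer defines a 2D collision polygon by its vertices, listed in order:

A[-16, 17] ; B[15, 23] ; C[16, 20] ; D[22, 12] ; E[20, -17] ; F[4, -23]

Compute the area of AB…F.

Σ = (-623) + (-68) + (-248) + (-614) + (-392) + (-300) = -2245
Area = |Σ|/2 = 1122.5.

1122.5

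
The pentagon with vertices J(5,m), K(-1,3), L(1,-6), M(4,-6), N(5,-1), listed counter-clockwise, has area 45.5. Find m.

Write out the shoelace sum; only the two edges meeting at J involve m:
2·Area = [(5·m − 5·(-1)) + (5·3 − (-1)·m)] + 47
       = 6·m + 67 = 91
⇒ m = 4.

4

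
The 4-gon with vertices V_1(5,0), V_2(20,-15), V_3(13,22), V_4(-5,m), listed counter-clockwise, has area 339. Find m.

1

The doubled signed area Σ (x_i y_{i+1} − x_{i+1} y_i) is linear in m.
With m=0 it equals 670; the coefficient of m is 8 (from the two edges through V_4).
So 8·m + 670 = 2·339 = 678 ⇒ m = 1.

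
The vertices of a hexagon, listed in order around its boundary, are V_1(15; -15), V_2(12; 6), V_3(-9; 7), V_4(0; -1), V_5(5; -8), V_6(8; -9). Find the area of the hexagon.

228

Cross-terms: 270, 138, 9, 5, 19, 15  ⇒  Σ = 456
Area = |Σ|/2 = 228.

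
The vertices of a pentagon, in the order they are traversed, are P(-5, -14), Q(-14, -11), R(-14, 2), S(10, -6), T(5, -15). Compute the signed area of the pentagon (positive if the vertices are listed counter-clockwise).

-262

Apply Gauss's area formula: 2A = Σ (x_i·y_{i+1} − x_{i+1}·y_i), indices taken mod 5.
P→Q: (-5)(-11) − (-14)(-14) = -141
Q→R: (-14)(2) − (-14)(-11) = -182
R→S: (-14)(-6) − (10)(2) = 64
S→T: (10)(-15) − (5)(-6) = -120
T→P: (5)(-14) − (-5)(-15) = -145
Σ = -524
Signed area = Σ/2 = -262 (negative ⇒ clockwise traversal).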